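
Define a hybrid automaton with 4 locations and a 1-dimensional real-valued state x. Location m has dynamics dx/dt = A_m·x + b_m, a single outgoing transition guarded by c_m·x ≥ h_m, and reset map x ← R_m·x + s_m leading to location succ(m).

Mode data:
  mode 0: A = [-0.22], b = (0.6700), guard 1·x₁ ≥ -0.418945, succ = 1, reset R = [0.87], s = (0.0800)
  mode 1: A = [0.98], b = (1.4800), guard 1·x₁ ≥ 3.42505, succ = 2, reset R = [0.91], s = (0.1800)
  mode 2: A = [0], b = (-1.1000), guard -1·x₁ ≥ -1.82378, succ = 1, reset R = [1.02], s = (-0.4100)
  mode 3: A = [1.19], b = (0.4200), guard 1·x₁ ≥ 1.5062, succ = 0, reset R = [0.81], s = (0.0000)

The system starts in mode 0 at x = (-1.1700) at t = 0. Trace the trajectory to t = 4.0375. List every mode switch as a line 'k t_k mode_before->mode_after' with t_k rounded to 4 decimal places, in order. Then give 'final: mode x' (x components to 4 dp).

1 0.8919 0->1
2 2.3132 1->2
3 3.6523 2->1
final: 1 2.8080

Mode 0: guard c·x = -0.4189 hit at Δt = 0.8919 (t = 0.8919), x⁻ = (-0.4189) → reset → x⁺ = (-0.2845), jump to mode 1
Mode 1: guard c·x = 3.4251 hit at Δt = 1.4213 (t = 2.3132), x⁻ = (3.4250) → reset → x⁺ = (3.2968), jump to mode 2
Mode 2: guard c·x = -1.8238 hit at Δt = 1.3391 (t = 3.6523), x⁻ = (1.8238) → reset → x⁺ = (1.4503), jump to mode 1
Mode 1: flow for 0.3852 to horizon, guard not reached → x = (2.8080)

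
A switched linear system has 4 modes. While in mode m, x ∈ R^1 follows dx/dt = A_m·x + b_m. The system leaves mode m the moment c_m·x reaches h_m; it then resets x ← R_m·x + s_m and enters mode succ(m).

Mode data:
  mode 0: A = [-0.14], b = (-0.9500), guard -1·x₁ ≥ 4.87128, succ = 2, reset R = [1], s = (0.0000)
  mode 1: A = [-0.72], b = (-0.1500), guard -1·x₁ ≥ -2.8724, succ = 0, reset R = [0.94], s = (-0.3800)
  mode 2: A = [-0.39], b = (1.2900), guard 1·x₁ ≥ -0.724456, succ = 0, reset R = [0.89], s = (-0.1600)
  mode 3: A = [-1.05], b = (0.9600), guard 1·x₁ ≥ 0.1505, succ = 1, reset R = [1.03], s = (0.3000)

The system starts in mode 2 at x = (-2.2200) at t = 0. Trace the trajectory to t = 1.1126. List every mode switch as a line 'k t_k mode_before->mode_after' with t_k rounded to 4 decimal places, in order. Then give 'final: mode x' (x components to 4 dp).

1 0.8089 2->0
final: 0 -1.0537

Mode 2: guard c·x = -0.7245 hit at Δt = 0.8089 (t = 0.8089), x⁻ = (-0.7245) → reset → x⁺ = (-0.8048), jump to mode 0
Mode 0: flow for 0.3037 to horizon, guard not reached → x = (-1.0537)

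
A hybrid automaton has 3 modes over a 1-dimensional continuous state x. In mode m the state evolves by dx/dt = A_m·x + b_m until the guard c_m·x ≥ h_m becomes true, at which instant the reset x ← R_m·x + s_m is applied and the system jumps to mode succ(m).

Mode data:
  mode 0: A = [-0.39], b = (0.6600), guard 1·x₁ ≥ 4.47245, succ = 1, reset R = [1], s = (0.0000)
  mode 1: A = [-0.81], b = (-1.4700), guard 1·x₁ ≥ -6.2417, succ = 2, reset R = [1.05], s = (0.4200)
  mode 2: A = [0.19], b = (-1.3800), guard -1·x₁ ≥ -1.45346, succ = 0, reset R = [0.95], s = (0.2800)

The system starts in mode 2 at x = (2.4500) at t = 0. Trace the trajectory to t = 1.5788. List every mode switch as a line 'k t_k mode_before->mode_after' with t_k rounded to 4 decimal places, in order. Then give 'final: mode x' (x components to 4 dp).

1 0.9904 2->0
final: 0 1.6673

Mode 2: guard c·x = -1.4535 hit at Δt = 0.9904 (t = 0.9904), x⁻ = (1.4535) → reset → x⁺ = (1.6608), jump to mode 0
Mode 0: flow for 0.5884 to horizon, guard not reached → x = (1.6673)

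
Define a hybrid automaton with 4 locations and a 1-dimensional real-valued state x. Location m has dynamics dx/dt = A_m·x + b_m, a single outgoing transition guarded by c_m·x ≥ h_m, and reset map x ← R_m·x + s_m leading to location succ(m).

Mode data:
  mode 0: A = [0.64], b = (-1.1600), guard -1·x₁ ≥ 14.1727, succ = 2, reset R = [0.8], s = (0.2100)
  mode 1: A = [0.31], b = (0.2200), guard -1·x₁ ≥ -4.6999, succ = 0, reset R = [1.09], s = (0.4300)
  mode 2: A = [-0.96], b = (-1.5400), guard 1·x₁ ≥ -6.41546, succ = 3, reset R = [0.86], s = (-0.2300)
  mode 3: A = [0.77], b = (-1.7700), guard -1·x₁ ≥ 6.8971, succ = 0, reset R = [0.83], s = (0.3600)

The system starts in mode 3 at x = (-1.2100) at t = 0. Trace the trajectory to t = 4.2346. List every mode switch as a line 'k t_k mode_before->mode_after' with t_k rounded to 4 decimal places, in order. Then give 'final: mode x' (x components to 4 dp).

Mode 3: guard c·x = 6.8971 hit at Δt = 1.2513 (t = 1.2513), x⁻ = (-6.8971) → reset → x⁺ = (-5.3646), jump to mode 0
Mode 0: guard c·x = 14.1727 hit at Δt = 1.2512 (t = 2.5025), x⁻ = (-14.1727) → reset → x⁺ = (-11.1282), jump to mode 2
Mode 2: guard c·x = -6.4155 hit at Δt = 0.7113 (t = 3.2138), x⁻ = (-6.4155) → reset → x⁺ = (-5.7473), jump to mode 3
Mode 3: guard c·x = 6.8971 hit at Δt = 0.1735 (t = 3.3873), x⁻ = (-6.8971) → reset → x⁺ = (-5.3646), jump to mode 0
Mode 0: flow for 0.8473 to horizon, guard not reached → x = (-10.5317)

1 1.2513 3->0
2 2.5025 0->2
3 3.2138 2->3
4 3.3873 3->0
final: 0 -10.5317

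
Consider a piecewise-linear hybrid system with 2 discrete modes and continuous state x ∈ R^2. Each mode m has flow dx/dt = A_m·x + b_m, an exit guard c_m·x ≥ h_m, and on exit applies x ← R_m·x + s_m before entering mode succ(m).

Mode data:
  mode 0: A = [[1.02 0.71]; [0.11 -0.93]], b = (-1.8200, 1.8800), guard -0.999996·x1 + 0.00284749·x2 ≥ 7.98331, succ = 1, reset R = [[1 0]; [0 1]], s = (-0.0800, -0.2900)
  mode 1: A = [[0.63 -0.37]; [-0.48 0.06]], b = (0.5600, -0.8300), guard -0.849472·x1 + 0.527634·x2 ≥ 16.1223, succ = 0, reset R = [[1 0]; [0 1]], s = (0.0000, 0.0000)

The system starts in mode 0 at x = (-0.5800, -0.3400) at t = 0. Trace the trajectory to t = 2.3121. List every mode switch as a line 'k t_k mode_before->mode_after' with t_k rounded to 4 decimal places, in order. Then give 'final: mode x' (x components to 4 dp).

Mode 0: guard c·x = 7.9833 hit at Δt = 1.4937 (t = 1.4937), x⁻ = (-7.9804, 1.0494) → reset → x⁺ = (-8.0604, 0.7594), jump to mode 1
Mode 1: flow for 0.8184 to horizon, guard not reached → x = (-13.7719, 4.3530)

1 1.4937 0->1
final: 1 -13.7719 4.3530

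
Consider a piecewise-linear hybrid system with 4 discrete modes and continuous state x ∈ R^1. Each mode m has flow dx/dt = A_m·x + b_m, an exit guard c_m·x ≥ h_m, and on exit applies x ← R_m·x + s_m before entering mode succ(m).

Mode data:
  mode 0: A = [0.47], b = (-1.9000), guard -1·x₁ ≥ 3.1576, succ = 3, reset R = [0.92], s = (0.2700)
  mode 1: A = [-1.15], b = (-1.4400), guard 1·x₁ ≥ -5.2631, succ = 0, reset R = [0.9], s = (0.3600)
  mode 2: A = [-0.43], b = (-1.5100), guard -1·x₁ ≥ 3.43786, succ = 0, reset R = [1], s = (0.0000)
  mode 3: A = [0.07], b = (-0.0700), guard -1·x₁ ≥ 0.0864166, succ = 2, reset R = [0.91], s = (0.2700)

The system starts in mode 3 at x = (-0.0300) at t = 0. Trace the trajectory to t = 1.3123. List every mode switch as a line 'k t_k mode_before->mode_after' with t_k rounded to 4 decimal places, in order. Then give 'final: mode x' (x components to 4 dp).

Mode 3: guard c·x = 0.0864 hit at Δt = 0.7618 (t = 0.7618), x⁻ = (-0.0864) → reset → x⁺ = (0.1914), jump to mode 2
Mode 2: flow for 0.5505 to horizon, guard not reached → x = (-0.5892)

1 0.7618 3->2
final: 2 -0.5892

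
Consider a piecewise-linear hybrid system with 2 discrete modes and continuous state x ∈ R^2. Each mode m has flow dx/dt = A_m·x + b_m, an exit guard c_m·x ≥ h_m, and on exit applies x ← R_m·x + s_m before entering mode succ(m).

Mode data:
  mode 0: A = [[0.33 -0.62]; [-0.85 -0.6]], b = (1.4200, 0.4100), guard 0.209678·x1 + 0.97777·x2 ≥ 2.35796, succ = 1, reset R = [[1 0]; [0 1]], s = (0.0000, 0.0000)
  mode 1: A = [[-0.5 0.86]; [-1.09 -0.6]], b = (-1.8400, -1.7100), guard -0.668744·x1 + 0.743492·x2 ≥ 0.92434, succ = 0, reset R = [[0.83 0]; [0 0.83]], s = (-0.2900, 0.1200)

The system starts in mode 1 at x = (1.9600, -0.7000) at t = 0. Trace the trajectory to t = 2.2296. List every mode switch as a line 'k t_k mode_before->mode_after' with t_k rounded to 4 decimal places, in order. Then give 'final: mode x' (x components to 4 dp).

Mode 1: guard c·x = 0.9243 hit at Δt = 1.5603 (t = 1.5603), x⁻ = (-2.4992, -1.0047) → reset → x⁺ = (-2.3644, -0.7139), jump to mode 0
Mode 0: flow for 0.6693 to horizon, guard not reached → x = (-1.9072, 0.7227)

1 1.5603 1->0
final: 0 -1.9072 0.7227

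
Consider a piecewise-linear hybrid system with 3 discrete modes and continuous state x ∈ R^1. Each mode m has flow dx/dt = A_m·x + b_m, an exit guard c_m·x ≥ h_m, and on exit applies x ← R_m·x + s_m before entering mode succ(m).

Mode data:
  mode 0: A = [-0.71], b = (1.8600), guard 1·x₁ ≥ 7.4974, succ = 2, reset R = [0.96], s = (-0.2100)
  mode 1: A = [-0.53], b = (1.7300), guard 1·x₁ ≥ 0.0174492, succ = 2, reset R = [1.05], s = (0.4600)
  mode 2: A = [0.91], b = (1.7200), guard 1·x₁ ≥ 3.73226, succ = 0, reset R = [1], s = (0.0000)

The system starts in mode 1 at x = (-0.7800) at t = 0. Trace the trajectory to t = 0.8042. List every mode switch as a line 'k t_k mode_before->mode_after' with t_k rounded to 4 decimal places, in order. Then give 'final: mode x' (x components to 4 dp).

Mode 1: guard c·x = 0.0174 hit at Δt = 0.4144 (t = 0.4144), x⁻ = (0.0174) → reset → x⁺ = (0.4783), jump to mode 2
Mode 2: flow for 0.3898 to horizon, guard not reached → x = (1.4867)

1 0.4144 1->2
final: 2 1.4867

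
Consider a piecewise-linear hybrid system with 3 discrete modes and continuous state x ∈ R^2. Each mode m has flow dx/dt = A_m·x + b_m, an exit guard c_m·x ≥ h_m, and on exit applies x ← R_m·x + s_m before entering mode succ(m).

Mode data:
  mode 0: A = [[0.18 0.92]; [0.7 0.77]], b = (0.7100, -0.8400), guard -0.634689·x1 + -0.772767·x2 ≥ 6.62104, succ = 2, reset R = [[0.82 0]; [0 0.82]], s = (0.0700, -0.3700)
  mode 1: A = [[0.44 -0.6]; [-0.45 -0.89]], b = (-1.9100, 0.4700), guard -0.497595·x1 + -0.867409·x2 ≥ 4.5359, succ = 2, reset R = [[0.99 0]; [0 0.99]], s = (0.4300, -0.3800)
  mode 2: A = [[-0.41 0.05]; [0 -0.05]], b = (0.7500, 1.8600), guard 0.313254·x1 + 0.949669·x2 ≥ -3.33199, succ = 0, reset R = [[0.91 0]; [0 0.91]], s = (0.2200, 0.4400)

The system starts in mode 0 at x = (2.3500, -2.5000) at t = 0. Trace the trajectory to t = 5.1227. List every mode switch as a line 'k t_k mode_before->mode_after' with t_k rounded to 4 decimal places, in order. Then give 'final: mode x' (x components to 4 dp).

Mode 0: guard c·x = 6.6210 hit at Δt = 1.3704 (t = 1.3704), x⁻ = (-1.6860, -7.1832) → reset → x⁺ = (-1.3126, -6.2602), jump to mode 2
Mode 2: guard c·x = -3.3320 hit at Δt = 1.3445 (t = 2.7149), x⁻ = (-0.2242, -3.4346) → reset → x⁺ = (0.0160, -2.6855), jump to mode 0
Mode 0: guard c·x = 6.6210 hit at Δt = 0.7714 (t = 3.4864), x⁻ = (-2.6045, -6.4288) → reset → x⁺ = (-2.0657, -5.6416), jump to mode 2
Mode 2: guard c·x = -3.3320 hit at Δt = 1.1514 (t = 4.6377), x⁻ = (-0.7992, -3.2450) → reset → x⁺ = (-0.5072, -2.5129), jump to mode 0
Mode 0: flow for 0.4850 to horizon, guard not reached → x = (-1.7907, -4.5661)

1 1.3704 0->2
2 2.7149 2->0
3 3.4864 0->2
4 4.6377 2->0
final: 0 -1.7907 -4.5661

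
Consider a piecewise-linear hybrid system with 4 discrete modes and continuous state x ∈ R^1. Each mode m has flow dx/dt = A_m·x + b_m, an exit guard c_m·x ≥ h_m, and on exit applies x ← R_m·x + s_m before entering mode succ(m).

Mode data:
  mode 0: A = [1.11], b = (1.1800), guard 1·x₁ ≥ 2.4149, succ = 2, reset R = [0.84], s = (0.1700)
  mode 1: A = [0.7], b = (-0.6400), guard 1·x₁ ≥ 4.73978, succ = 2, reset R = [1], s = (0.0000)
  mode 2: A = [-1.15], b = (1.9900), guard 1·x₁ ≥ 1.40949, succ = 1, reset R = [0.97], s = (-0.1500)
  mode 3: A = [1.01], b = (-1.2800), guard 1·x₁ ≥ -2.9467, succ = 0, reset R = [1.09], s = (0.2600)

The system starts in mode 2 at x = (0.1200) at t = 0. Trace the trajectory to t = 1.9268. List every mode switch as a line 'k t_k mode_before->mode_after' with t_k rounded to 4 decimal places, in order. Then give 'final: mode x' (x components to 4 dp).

1 1.4026 2->1
final: 1 1.3515

Mode 2: guard c·x = 1.4095 hit at Δt = 1.4026 (t = 1.4026), x⁻ = (1.4095) → reset → x⁺ = (1.2172), jump to mode 1
Mode 1: flow for 0.5242 to horizon, guard not reached → x = (1.3515)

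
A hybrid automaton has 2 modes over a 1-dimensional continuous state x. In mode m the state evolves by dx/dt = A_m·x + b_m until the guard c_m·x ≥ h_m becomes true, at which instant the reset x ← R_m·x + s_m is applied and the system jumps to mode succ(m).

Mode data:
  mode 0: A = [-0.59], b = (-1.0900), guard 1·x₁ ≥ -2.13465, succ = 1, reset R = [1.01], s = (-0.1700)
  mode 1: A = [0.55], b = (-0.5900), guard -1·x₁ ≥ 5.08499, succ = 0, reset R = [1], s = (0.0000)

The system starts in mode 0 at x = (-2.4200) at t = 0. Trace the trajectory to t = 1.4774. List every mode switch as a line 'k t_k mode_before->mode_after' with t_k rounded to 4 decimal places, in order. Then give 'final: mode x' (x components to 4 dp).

Mode 0: guard c·x = -2.1347 hit at Δt = 1.1694 (t = 1.1694), x⁻ = (-2.1347) → reset → x⁺ = (-2.3260), jump to mode 1
Mode 1: flow for 0.3080 to horizon, guard not reached → x = (-2.9534)

1 1.1694 0->1
final: 1 -2.9534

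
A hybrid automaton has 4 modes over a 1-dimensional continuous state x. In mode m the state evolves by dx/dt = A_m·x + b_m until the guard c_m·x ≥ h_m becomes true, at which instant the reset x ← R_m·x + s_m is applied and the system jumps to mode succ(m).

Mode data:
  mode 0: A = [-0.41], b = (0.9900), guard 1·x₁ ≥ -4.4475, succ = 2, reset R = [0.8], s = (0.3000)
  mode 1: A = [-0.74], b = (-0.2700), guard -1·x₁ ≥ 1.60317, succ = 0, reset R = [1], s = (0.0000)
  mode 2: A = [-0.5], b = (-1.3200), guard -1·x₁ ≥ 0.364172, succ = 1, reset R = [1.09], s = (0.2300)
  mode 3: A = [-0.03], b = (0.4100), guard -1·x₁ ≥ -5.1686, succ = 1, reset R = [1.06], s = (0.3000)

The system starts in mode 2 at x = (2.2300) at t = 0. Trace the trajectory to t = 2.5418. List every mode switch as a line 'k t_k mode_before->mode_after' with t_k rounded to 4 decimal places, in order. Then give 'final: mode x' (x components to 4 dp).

1 1.5215 2->1
final: 1 -0.2718

Mode 2: guard c·x = 0.3642 hit at Δt = 1.5215 (t = 1.5215), x⁻ = (-0.3642) → reset → x⁺ = (-0.1669), jump to mode 1
Mode 1: flow for 1.0203 to horizon, guard not reached → x = (-0.2718)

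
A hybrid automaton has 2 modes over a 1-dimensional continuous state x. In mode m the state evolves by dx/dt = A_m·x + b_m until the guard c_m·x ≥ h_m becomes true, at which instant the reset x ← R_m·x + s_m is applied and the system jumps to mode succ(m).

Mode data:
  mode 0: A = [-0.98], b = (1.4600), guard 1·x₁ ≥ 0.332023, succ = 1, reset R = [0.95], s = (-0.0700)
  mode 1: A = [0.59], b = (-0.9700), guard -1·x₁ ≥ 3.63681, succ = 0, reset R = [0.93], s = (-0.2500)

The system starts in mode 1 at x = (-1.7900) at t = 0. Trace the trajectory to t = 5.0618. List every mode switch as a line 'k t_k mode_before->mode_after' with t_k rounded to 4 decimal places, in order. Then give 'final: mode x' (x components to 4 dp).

Mode 1: guard c·x = 3.6368 hit at Δt = 0.7294 (t = 0.7294), x⁻ = (-3.6368) → reset → x⁺ = (-3.6322), jump to mode 0
Mode 0: guard c·x = 0.3320 hit at Δt = 1.5174 (t = 2.2468), x⁻ = (0.3320) → reset → x⁺ = (0.2454), jump to mode 1
Mode 1: guard c·x = 3.6368 hit at Δt = 2.2518 (t = 4.4986), x⁻ = (-3.6368) → reset → x⁺ = (-3.6322), jump to mode 0
Mode 0: flow for 0.5632 to horizon, guard not reached → x = (-1.4598)

1 0.7294 1->0
2 2.2468 0->1
3 4.4986 1->0
final: 0 -1.4598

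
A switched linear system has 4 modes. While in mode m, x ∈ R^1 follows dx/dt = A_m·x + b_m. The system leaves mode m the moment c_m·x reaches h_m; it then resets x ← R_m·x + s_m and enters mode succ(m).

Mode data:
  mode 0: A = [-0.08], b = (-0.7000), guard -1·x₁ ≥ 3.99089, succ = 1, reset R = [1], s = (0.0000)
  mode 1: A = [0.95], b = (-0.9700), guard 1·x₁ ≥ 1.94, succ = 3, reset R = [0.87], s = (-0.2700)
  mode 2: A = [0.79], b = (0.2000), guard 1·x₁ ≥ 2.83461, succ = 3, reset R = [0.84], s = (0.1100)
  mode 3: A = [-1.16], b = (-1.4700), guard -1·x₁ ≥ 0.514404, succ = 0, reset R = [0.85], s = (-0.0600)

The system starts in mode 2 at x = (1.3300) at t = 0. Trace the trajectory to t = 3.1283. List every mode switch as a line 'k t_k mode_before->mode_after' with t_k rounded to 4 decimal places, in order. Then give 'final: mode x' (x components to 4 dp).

1 0.8456 2->3
2 2.2317 3->0
final: 0 -1.0685

Mode 2: guard c·x = 2.8346 hit at Δt = 0.8456 (t = 0.8456), x⁻ = (2.8346) → reset → x⁺ = (2.4911), jump to mode 3
Mode 3: guard c·x = 0.5144 hit at Δt = 1.3861 (t = 2.2317), x⁻ = (-0.5144) → reset → x⁺ = (-0.4972), jump to mode 0
Mode 0: flow for 0.8966 to horizon, guard not reached → x = (-1.0685)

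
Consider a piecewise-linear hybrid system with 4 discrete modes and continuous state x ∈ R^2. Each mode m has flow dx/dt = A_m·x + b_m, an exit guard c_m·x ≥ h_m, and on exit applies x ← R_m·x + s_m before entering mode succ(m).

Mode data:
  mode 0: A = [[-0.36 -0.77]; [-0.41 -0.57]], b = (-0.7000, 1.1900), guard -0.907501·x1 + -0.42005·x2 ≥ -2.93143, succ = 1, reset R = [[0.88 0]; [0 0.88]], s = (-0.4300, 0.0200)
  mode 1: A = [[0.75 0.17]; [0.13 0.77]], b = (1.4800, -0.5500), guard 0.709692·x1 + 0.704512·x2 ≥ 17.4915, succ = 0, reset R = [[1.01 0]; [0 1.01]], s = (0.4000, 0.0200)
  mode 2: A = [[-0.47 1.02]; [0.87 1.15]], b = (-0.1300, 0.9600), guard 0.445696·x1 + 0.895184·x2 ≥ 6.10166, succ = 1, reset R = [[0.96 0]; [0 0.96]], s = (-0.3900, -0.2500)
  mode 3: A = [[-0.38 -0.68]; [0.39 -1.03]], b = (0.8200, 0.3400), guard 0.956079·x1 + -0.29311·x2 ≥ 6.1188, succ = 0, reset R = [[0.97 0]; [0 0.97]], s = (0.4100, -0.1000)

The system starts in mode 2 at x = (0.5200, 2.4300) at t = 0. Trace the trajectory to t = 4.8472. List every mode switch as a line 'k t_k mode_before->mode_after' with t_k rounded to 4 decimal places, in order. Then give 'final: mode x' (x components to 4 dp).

Mode 2: guard c·x = 6.1017 hit at Δt = 0.5105 (t = 0.5105), x⁻ = (2.1687, 5.7363) → reset → x⁺ = (1.6919, 5.2569), jump to mode 1
Mode 1: guard c·x = 17.4915 hit at Δt = 1.2784 (t = 1.7889), x⁻ = (10.5790, 14.1711) → reset → x⁺ = (11.0848, 14.3328), jump to mode 0
Mode 0: guard c·x = -2.9314 hit at Δt = 1.1131 (t = 2.9020), x⁻ = (-0.1072, 7.2103) → reset → x⁺ = (-0.5243, 6.3651), jump to mode 1
Mode 1: guard c·x = 17.4915 hit at Δt = 1.4234 (t = 4.3254), x⁻ = (6.6185, 18.1607) → reset → x⁺ = (7.0847, 18.3623), jump to mode 0
Mode 0: flow for 0.5218 to horizon, guard not reached → x = (-0.2020, 13.6221)

1 0.5105 2->1
2 1.7889 1->0
3 2.9020 0->1
4 4.3254 1->0
final: 0 -0.2020 13.6221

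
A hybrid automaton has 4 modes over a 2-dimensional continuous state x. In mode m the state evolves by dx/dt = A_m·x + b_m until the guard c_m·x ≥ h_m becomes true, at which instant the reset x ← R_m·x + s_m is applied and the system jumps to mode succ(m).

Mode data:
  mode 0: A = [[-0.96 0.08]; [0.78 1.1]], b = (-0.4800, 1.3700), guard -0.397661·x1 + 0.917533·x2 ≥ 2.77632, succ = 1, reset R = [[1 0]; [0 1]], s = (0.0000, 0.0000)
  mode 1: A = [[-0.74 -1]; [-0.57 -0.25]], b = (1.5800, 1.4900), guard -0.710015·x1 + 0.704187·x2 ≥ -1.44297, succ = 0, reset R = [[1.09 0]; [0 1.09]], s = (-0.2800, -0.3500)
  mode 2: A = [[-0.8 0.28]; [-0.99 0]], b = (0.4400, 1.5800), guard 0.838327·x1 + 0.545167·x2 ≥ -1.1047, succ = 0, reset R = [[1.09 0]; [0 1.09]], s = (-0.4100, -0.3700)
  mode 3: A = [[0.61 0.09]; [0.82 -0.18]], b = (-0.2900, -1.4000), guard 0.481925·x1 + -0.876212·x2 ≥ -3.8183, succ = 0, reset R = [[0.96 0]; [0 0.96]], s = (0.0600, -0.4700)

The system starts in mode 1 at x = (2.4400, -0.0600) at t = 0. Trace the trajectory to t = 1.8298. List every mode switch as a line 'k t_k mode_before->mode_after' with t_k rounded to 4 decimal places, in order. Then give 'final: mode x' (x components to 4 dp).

1 1.4014 1->0
final: 0 1.2438 1.1852

Mode 1: guard c·x = -1.4430 hit at Δt = 1.4014 (t = 1.4014), x⁻ = (2.1916, 0.1606) → reset → x⁺ = (2.1088, -0.1750), jump to mode 0
Mode 0: flow for 0.4284 to horizon, guard not reached → x = (1.2438, 1.1852)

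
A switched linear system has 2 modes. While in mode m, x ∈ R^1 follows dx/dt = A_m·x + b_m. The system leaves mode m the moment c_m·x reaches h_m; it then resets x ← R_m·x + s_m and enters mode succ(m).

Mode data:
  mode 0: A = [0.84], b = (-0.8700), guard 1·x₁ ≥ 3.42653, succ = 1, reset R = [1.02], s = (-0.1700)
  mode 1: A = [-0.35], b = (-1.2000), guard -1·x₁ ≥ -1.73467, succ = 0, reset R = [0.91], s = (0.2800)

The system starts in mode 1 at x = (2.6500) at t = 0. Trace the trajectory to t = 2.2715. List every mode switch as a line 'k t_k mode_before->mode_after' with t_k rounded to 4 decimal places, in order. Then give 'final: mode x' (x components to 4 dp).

Mode 1: guard c·x = -1.7347 hit at Δt = 0.4663 (t = 0.4663), x⁻ = (1.7347) → reset → x⁺ = (1.8585), jump to mode 0
Mode 0: guard c·x = 3.4265 hit at Δt = 1.2698 (t = 1.7361), x⁻ = (3.4265) → reset → x⁺ = (3.3251), jump to mode 1
Mode 1: flow for 0.5354 to horizon, guard not reached → x = (2.1710)

1 0.4663 1->0
2 1.7361 0->1
final: 1 2.1710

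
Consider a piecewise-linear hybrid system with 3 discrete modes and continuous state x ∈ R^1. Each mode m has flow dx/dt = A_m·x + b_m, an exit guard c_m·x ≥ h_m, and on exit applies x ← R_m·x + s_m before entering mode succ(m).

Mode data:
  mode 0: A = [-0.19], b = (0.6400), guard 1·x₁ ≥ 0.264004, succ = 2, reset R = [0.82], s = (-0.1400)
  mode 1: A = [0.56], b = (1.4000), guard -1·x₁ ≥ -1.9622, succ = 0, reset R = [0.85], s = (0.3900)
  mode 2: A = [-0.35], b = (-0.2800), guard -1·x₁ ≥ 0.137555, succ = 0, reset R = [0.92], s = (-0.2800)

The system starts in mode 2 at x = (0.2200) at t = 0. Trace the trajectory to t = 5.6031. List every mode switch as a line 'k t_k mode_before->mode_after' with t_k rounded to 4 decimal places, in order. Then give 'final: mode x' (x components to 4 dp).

1 1.2332 2->0
2 2.2625 0->2
3 3.0624 2->0
4 4.0917 0->2
5 4.8917 2->0
final: 0 0.0707

Mode 2: guard c·x = 0.1376 hit at Δt = 1.2332 (t = 1.2332), x⁻ = (-0.1376) → reset → x⁺ = (-0.4066), jump to mode 0
Mode 0: guard c·x = 0.2640 hit at Δt = 1.0293 (t = 2.2625), x⁻ = (0.2640) → reset → x⁺ = (0.0765), jump to mode 2
Mode 2: guard c·x = 0.1376 hit at Δt = 0.7999 (t = 3.0624), x⁻ = (-0.1376) → reset → x⁺ = (-0.4066), jump to mode 0
Mode 0: guard c·x = 0.2640 hit at Δt = 1.0293 (t = 4.0917), x⁻ = (0.2640) → reset → x⁺ = (0.0765), jump to mode 2
Mode 2: guard c·x = 0.1376 hit at Δt = 0.7999 (t = 4.8917), x⁻ = (-0.1376) → reset → x⁺ = (-0.4066), jump to mode 0
Mode 0: flow for 0.7114 to horizon, guard not reached → x = (0.0707)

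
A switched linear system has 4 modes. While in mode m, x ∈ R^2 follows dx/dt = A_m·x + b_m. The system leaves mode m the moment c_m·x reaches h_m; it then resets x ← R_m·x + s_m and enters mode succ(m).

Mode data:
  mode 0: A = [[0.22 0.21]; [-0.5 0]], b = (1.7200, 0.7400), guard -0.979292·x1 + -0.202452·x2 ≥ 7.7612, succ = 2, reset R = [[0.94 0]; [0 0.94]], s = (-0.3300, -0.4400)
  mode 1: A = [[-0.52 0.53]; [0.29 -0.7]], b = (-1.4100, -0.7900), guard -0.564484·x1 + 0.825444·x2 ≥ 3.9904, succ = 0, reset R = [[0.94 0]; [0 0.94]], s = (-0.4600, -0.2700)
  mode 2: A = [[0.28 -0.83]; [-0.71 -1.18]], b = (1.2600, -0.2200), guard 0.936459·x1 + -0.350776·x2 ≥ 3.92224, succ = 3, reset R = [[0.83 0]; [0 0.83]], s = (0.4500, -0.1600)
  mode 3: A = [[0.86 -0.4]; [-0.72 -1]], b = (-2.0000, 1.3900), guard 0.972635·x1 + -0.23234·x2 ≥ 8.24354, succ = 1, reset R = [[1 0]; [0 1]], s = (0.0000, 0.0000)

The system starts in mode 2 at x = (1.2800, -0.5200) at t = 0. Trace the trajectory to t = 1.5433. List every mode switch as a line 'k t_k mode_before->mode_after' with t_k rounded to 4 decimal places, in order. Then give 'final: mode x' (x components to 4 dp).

1 0.9105 2->3
final: 3 4.8084 -1.4258

Mode 2: guard c·x = 3.9222 hit at Δt = 0.9105 (t = 0.9105), x⁻ = (3.6906, -1.3289) → reset → x⁺ = (3.5132, -1.2630), jump to mode 3
Mode 3: flow for 0.6328 to horizon, guard not reached → x = (4.8084, -1.4258)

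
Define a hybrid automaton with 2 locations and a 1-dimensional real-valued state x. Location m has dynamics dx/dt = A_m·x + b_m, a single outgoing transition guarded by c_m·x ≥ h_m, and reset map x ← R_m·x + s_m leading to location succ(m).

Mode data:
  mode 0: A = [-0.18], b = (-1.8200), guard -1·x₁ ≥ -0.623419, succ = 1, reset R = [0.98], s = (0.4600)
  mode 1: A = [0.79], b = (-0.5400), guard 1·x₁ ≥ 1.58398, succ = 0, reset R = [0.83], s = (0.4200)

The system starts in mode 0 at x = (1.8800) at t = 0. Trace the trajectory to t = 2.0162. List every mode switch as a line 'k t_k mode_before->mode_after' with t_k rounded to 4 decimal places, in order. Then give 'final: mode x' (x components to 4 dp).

Mode 0: guard c·x = -0.6234 hit at Δt = 0.6150 (t = 0.6150), x⁻ = (0.6234) → reset → x⁺ = (1.0710), jump to mode 1
Mode 1: guard c·x = 1.5840 hit at Δt = 1.0676 (t = 1.6826), x⁻ = (1.5840) → reset → x⁺ = (1.7347), jump to mode 0
Mode 0: flow for 0.3336 to horizon, guard not reached → x = (1.0443)

1 0.6150 0->1
2 1.6826 1->0
final: 0 1.0443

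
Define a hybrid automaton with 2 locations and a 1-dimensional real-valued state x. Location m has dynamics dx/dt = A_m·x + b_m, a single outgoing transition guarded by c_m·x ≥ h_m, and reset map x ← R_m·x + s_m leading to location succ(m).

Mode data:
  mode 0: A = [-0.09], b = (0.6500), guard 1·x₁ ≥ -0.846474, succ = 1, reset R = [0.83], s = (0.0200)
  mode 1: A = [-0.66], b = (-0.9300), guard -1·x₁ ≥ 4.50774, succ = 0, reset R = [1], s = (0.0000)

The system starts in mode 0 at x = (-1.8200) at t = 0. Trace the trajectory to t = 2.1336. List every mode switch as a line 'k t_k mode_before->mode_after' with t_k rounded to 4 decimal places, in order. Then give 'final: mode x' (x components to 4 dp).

Mode 0: guard c·x = -0.8465 hit at Δt = 1.2657 (t = 1.2657), x⁻ = (-0.8465) → reset → x⁺ = (-0.6826), jump to mode 1
Mode 1: flow for 0.8679 to horizon, guard not reached → x = (-0.9994)

1 1.2657 0->1
final: 1 -0.9994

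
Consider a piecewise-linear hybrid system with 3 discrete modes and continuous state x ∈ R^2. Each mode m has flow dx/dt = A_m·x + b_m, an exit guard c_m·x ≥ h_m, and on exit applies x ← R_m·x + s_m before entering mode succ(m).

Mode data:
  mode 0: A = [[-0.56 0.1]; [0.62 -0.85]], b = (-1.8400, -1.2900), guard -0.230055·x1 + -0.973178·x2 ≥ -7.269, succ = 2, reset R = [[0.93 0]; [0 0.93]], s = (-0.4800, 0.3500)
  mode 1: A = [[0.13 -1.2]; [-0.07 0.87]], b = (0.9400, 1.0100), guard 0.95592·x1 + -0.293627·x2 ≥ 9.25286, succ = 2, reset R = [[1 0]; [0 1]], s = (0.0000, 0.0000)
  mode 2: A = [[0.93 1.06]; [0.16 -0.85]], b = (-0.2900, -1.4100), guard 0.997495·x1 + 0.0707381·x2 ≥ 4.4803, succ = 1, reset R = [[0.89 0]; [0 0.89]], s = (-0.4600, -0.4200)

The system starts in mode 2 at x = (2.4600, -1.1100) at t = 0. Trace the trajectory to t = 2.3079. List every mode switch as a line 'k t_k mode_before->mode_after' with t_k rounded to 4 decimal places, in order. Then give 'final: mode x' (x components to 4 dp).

1 1.3102 2->1
final: 1 7.2290 -2.1567

Mode 2: guard c·x = 4.4803 hit at Δt = 1.3102 (t = 1.3102), x⁻ = (4.5651, -1.0377) → reset → x⁺ = (3.6030, -1.3436), jump to mode 1
Mode 1: flow for 0.9977 to horizon, guard not reached → x = (7.2290, -2.1567)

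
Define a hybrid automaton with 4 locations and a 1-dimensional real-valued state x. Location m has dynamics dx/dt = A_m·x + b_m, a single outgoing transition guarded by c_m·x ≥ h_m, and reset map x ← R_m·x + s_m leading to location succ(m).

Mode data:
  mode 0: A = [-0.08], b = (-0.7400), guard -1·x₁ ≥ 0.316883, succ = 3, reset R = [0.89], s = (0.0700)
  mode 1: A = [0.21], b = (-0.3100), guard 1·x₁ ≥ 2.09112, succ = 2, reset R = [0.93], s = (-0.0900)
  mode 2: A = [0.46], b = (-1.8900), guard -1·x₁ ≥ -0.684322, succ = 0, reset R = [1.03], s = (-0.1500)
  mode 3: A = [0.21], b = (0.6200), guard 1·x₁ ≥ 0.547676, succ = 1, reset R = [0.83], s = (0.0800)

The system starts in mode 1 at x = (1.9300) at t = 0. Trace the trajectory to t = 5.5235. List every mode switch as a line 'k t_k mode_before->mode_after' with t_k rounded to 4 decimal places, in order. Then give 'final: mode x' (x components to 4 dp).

1 1.4468 1->2
2 2.3560 2->0
3 3.5199 0->3
4 4.6851 3->1
final: 1 0.3533

Mode 1: guard c·x = 2.0911 hit at Δt = 1.4468 (t = 1.4468), x⁻ = (2.0911) → reset → x⁺ = (1.8547), jump to mode 2
Mode 2: guard c·x = -0.6843 hit at Δt = 0.9092 (t = 2.3560), x⁻ = (0.6843) → reset → x⁺ = (0.5549), jump to mode 0
Mode 0: guard c·x = 0.3169 hit at Δt = 1.1639 (t = 3.5199), x⁻ = (-0.3169) → reset → x⁺ = (-0.2120), jump to mode 3
Mode 3: guard c·x = 0.5477 hit at Δt = 1.1652 (t = 4.6851), x⁻ = (0.5477) → reset → x⁺ = (0.5346), jump to mode 1
Mode 1: flow for 0.8384 to horizon, guard not reached → x = (0.3533)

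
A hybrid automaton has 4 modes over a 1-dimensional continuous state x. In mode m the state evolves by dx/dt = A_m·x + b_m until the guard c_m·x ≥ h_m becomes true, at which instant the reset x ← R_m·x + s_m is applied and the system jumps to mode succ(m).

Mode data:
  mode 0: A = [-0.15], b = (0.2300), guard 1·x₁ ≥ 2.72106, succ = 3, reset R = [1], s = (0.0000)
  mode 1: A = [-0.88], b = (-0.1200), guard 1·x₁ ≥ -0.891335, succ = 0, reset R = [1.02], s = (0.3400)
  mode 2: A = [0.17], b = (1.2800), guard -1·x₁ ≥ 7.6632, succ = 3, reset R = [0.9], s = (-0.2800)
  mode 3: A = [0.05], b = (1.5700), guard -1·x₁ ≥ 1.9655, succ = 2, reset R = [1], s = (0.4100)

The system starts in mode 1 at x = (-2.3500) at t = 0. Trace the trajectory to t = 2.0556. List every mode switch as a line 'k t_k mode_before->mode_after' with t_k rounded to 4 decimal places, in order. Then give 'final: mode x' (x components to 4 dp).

1 1.2224 1->0
final: 0 -0.3221

Mode 1: guard c·x = -0.8913 hit at Δt = 1.2224 (t = 1.2224), x⁻ = (-0.8913) → reset → x⁺ = (-0.5692), jump to mode 0
Mode 0: flow for 0.8332 to horizon, guard not reached → x = (-0.3221)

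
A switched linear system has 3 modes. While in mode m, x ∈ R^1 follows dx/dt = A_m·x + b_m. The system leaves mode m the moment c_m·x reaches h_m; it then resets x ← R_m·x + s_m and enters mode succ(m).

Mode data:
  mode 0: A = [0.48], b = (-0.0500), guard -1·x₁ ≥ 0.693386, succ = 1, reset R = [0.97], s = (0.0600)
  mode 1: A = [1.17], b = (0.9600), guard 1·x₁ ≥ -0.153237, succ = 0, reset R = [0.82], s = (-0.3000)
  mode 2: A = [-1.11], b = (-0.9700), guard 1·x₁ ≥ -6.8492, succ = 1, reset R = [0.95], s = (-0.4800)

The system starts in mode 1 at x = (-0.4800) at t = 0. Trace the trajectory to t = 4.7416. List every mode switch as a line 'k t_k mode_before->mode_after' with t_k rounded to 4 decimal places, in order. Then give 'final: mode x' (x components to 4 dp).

1 0.5750 1->0
2 1.4271 0->1
3 2.4237 1->0
4 3.2758 0->1
5 4.2724 1->0
final: 0 -0.5595

Mode 1: guard c·x = -0.1532 hit at Δt = 0.5750 (t = 0.5750), x⁻ = (-0.1532) → reset → x⁺ = (-0.4257), jump to mode 0
Mode 0: guard c·x = 0.6934 hit at Δt = 0.8521 (t = 1.4271), x⁻ = (-0.6934) → reset → x⁺ = (-0.6126), jump to mode 1
Mode 1: guard c·x = -0.1532 hit at Δt = 0.9966 (t = 2.4237), x⁻ = (-0.1532) → reset → x⁺ = (-0.4257), jump to mode 0
Mode 0: guard c·x = 0.6934 hit at Δt = 0.8521 (t = 3.2758), x⁻ = (-0.6934) → reset → x⁺ = (-0.6126), jump to mode 1
Mode 1: guard c·x = -0.1532 hit at Δt = 0.9966 (t = 4.2724), x⁻ = (-0.1532) → reset → x⁺ = (-0.4257), jump to mode 0
Mode 0: flow for 0.4692 to horizon, guard not reached → x = (-0.5595)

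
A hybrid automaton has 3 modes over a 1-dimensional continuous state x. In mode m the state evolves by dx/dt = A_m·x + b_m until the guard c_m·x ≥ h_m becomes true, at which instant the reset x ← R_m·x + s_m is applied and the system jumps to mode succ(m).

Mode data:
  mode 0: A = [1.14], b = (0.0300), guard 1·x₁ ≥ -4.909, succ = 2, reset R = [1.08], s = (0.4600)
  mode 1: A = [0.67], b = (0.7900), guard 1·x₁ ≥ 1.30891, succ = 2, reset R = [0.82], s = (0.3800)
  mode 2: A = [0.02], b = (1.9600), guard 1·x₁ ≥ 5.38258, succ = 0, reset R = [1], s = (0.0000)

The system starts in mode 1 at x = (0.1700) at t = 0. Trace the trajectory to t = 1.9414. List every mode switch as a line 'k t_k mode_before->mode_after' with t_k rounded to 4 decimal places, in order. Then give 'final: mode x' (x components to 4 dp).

Mode 1: guard c·x = 1.3089 hit at Δt = 0.9135 (t = 0.9135), x⁻ = (1.3089) → reset → x⁺ = (1.4533), jump to mode 2
Mode 2: flow for 1.0279 to horizon, guard not reached → x = (3.5190)

1 0.9135 1->2
final: 2 3.5190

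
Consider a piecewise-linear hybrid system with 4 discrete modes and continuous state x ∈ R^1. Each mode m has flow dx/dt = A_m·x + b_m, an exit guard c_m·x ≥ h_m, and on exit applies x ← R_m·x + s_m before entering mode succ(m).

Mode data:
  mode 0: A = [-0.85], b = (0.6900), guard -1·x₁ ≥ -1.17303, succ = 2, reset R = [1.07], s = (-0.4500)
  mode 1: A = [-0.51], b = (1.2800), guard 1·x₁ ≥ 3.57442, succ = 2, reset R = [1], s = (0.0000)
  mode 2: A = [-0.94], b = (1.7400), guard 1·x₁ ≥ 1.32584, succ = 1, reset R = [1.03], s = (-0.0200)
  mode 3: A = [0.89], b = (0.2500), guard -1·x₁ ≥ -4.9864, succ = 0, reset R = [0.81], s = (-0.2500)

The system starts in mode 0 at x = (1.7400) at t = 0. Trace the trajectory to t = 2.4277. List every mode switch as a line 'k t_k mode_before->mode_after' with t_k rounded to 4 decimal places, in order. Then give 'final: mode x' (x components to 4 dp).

1 1.1102 0->2
2 1.8430 2->1
final: 1 1.6458

Mode 0: guard c·x = -1.1730 hit at Δt = 1.1102 (t = 1.1102), x⁻ = (1.1730) → reset → x⁺ = (0.8051), jump to mode 2
Mode 2: guard c·x = 1.3258 hit at Δt = 0.7328 (t = 1.8430), x⁻ = (1.3258) → reset → x⁺ = (1.3456), jump to mode 1
Mode 1: flow for 0.5847 to horizon, guard not reached → x = (1.6458)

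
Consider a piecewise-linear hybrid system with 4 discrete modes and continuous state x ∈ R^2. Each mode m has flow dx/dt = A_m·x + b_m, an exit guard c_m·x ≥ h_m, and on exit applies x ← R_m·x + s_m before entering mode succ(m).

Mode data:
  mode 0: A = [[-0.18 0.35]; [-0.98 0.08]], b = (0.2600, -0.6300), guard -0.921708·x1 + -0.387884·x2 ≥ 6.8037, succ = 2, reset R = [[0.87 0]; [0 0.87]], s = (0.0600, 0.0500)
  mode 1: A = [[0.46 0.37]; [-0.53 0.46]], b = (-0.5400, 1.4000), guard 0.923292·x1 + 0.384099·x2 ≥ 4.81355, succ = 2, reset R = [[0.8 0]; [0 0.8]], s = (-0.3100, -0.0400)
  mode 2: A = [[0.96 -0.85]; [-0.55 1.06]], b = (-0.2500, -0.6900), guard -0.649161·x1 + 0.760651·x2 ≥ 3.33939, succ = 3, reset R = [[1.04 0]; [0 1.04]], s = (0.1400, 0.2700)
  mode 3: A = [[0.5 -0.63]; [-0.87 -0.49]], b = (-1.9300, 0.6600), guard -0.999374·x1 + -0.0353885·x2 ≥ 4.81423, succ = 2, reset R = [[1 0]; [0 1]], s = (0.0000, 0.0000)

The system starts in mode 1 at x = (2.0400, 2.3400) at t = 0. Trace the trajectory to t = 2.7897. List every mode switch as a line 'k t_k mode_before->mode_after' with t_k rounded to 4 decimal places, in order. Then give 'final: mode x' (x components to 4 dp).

1 0.9267 1->2
2 2.2166 2->3
final: 3 -1.7263 4.8339

Mode 1: guard c·x = 4.8136 hit at Δt = 0.9267 (t = 0.9267), x⁻ = (3.7474, 3.5240) → reset → x⁺ = (2.6879, 2.7792), jump to mode 2
Mode 2: guard c·x = 3.3394 hit at Δt = 1.2899 (t = 2.2166), x⁻ = (1.1150, 5.3417) → reset → x⁺ = (1.2996, 5.8254), jump to mode 3
Mode 3: flow for 0.5731 to horizon, guard not reached → x = (-1.7263, 4.8339)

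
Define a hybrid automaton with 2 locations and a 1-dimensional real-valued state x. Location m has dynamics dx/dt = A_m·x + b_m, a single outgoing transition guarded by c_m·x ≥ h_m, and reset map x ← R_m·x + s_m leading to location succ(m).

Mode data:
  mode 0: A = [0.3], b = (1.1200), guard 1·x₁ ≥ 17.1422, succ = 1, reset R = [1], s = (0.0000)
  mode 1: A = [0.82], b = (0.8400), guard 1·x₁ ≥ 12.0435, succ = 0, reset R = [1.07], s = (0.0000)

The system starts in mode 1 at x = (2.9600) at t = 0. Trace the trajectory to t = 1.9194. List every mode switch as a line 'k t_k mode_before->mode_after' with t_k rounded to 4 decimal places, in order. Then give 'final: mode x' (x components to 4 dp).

Mode 1: guard c·x = 12.0435 hit at Δt = 1.4485 (t = 1.4485), x⁻ = (12.0435) → reset → x⁺ = (12.8865), jump to mode 0
Mode 0: flow for 0.4709 to horizon, guard not reached → x = (15.4083)

1 1.4485 1->0
final: 0 15.4083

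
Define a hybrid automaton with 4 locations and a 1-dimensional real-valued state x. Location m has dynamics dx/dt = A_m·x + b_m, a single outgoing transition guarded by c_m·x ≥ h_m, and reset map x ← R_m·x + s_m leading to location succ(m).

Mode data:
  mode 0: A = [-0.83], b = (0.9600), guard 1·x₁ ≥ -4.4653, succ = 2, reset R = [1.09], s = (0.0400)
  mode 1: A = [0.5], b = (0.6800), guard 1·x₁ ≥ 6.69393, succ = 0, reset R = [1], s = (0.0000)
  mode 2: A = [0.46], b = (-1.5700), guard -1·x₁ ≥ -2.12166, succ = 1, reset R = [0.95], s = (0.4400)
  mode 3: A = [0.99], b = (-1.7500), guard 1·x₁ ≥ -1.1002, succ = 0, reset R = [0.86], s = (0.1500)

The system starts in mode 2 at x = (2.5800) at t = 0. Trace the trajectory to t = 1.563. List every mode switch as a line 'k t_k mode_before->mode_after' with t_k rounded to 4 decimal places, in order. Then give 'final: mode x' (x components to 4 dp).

Mode 2: guard c·x = -2.1217 hit at Δt = 0.9530 (t = 0.9530), x⁻ = (2.1217) → reset → x⁺ = (2.4556), jump to mode 1
Mode 1: flow for 0.6100 to horizon, guard not reached → x = (3.8163)

1 0.9530 2->1
final: 1 3.8163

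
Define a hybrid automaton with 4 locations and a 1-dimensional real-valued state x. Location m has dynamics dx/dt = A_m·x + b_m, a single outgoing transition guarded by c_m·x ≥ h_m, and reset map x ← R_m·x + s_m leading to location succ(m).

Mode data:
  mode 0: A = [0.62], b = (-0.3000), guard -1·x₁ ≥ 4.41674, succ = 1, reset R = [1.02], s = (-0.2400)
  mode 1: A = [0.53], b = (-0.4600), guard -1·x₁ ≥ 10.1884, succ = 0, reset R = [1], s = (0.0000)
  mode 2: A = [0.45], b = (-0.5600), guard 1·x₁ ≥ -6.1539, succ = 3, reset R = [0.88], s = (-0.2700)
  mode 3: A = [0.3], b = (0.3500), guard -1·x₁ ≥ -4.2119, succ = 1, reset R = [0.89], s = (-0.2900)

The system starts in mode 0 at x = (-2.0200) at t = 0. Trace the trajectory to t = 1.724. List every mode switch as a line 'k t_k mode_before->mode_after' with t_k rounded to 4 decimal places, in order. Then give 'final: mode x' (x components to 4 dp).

Mode 0: guard c·x = 4.4167 hit at Δt = 1.0831 (t = 1.0831), x⁻ = (-4.4167) → reset → x⁺ = (-4.7451), jump to mode 1
Mode 1: flow for 0.6409 to horizon, guard not reached → x = (-7.0155)

1 1.0831 0->1
final: 1 -7.0155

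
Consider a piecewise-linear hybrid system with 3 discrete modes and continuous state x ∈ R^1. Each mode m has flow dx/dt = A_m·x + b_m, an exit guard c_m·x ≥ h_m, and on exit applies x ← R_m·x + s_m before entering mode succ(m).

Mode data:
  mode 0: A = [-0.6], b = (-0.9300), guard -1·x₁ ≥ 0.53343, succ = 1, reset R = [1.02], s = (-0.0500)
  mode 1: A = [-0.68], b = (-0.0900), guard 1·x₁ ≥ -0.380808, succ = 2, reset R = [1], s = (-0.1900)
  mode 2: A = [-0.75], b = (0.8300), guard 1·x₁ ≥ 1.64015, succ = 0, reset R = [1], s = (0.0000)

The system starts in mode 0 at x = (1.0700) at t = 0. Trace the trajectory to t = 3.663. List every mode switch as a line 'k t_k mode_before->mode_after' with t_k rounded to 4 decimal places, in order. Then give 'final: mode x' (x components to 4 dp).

Mode 0: guard c·x = 0.5334 hit at Δt = 1.5779 (t = 1.5779), x⁻ = (-0.5334) → reset → x⁺ = (-0.5941), jump to mode 1
Mode 1: guard c·x = -0.3808 hit at Δt = 0.9114 (t = 2.4893), x⁻ = (-0.3808) → reset → x⁺ = (-0.5708), jump to mode 2
Mode 2: flow for 1.1737 to horizon, guard not reached → x = (0.4111)

1 1.5779 0->1
2 2.4893 1->2
final: 2 0.4111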